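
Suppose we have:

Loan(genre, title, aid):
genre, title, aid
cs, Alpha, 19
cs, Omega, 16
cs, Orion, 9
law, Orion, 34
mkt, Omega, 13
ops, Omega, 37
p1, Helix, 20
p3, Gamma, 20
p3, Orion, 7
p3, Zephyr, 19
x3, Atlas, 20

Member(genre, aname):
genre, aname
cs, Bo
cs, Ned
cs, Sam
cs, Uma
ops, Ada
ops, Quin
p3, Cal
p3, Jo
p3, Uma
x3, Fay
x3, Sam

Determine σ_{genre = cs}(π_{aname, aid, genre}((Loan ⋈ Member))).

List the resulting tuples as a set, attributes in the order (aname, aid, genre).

{(Bo, 16, cs), (Bo, 19, cs), (Bo, 9, cs), (Ned, 16, cs), (Ned, 19, cs), (Ned, 9, cs), (Sam, 16, cs), (Sam, 19, cs), (Sam, 9, cs), (Uma, 16, cs), (Uma, 19, cs), (Uma, 9, cs)}

Loan ⋈ Member (natural join on genre): {(cs, Alpha, 19, Bo), (cs, Alpha, 19, Ned), (cs, Alpha, 19, Sam), (cs, Alpha, 19, Uma), (cs, Omega, 16, Bo), (cs, Omega, 16, Ned), (cs, Omega, 16, Sam), (cs, Omega, 16, Uma), (cs, Orion, 9, Bo), (cs, Orion, 9, Ned), (cs, Orion, 9, Sam), (cs, Orion, 9, Uma), (ops, Omega, 37, Ada), (ops, Omega, 37, Quin), (p3, Gamma, 20, Cal), (p3, Gamma, 20, Jo), (p3, Gamma, 20, Uma), (p3, Orion, 7, Cal), (p3, Orion, 7, Jo), (p3, Orion, 7, Uma), (p3, Zephyr, 19, Cal), (p3, Zephyr, 19, Jo), (p3, Zephyr, 19, Uma), (x3, Atlas, 20, Fay), (x3, Atlas, 20, Sam)}
π[aname, aid, genre]: project onto (aname, aid, genre) → {(Ada, 37, ops), (Bo, 16, cs), (Bo, 19, cs), (Bo, 9, cs), (Cal, 19, p3), (Cal, 20, p3), (Cal, 7, p3), (Fay, 20, x3), (Jo, 19, p3), (Jo, 20, p3), (Jo, 7, p3), (Ned, 16, cs), (Ned, 19, cs), (Ned, 9, cs), (Quin, 37, ops), (Sam, 16, cs), (Sam, 19, cs), (Sam, 20, x3), (Sam, 9, cs), (Uma, 16, cs), (Uma, 19, cs), (Uma, 19, p3), (Uma, 20, p3), (Uma, 7, p3), (Uma, 9, cs)}
Selection genre = cs: {(Bo, 16, cs), (Bo, 19, cs), (Bo, 9, cs), (Ned, 16, cs), (Ned, 19, cs), (Ned, 9, cs), (Sam, 16, cs), (Sam, 19, cs), (Sam, 9, cs), (Uma, 16, cs), (Uma, 19, cs), (Uma, 9, cs)}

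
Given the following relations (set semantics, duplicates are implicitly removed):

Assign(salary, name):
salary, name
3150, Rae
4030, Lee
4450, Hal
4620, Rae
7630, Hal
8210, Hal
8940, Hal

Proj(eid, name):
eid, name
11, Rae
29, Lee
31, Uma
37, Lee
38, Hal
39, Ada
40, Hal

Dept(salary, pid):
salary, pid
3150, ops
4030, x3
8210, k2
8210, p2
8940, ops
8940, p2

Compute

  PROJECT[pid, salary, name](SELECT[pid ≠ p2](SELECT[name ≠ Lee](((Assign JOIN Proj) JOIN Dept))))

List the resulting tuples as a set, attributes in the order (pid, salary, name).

{(k2, 8210, Hal), (ops, 3150, Rae), (ops, 8940, Hal)}

Joining Assign and Proj on name yields {(3150, Rae, 11), (4030, Lee, 29), (4030, Lee, 37), (4450, Hal, 38), (4450, Hal, 40), (4620, Rae, 11), (7630, Hal, 38), (7630, Hal, 40), (8210, Hal, 38), (8210, Hal, 40), (8940, Hal, 38), (8940, Hal, 40)}.
Joining (Assign JOIN Proj) and Dept on salary yields {(3150, Rae, 11, ops), (4030, Lee, 29, x3), (4030, Lee, 37, x3), (8210, Hal, 38, k2), (8210, Hal, 38, p2), (8210, Hal, 40, k2), (8210, Hal, 40, p2), (8940, Hal, 38, ops), (8940, Hal, 38, p2), (8940, Hal, 40, ops), (8940, Hal, 40, p2)}.
σ[name ≠ Lee]: keep tuples satisfying name ≠ Lee → {(3150, Rae, 11, ops), (8210, Hal, 38, k2), (8210, Hal, 38, p2), (8210, Hal, 40, k2), (8210, Hal, 40, p2), (8940, Hal, 38, ops), (8940, Hal, 38, p2), (8940, Hal, 40, ops), (8940, Hal, 40, p2)}
σ[pid ≠ p2]: keep tuples satisfying pid ≠ p2 → {(3150, Rae, 11, ops), (8210, Hal, 38, k2), (8210, Hal, 40, k2), (8940, Hal, 38, ops), (8940, Hal, 40, ops)}
Projecting to pid, salary, name (2 duplicate(s) eliminated): {(k2, 8210, Hal), (ops, 3150, Rae), (ops, 8940, Hal)}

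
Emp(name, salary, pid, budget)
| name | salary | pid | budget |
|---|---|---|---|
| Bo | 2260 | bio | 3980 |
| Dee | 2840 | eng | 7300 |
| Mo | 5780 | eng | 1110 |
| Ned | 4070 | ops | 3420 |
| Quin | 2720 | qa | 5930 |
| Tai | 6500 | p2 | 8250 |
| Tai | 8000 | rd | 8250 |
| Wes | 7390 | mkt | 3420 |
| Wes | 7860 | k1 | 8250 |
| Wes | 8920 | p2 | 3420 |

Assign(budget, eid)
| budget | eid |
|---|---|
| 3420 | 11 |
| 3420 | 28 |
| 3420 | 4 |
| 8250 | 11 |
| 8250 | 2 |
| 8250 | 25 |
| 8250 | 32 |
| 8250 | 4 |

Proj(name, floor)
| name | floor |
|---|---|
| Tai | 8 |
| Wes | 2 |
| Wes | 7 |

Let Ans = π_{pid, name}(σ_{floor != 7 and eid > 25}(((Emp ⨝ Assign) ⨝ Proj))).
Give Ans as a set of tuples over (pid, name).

Natural join on budget: {(Ned, 4070, ops, 3420, 11), (Ned, 4070, ops, 3420, 28), (Ned, 4070, ops, 3420, 4), (Tai, 6500, p2, 8250, 11), (Tai, 6500, p2, 8250, 2), (Tai, 6500, p2, 8250, 25), (Tai, 6500, p2, 8250, 32), (Tai, 6500, p2, 8250, 4), (Tai, 8000, rd, 8250, 11), (Tai, 8000, rd, 8250, 2), (Tai, 8000, rd, 8250, 25), (Tai, 8000, rd, 8250, 32), (Tai, 8000, rd, 8250, 4), (Wes, 7390, mkt, 3420, 11), (Wes, 7390, mkt, 3420, 28), (Wes, 7390, mkt, 3420, 4), (Wes, 7860, k1, 8250, 11), (Wes, 7860, k1, 8250, 2), (Wes, 7860, k1, 8250, 25), (Wes, 7860, k1, 8250, 32), (Wes, 7860, k1, 8250, 4), (Wes, 8920, p2, 3420, 11), (Wes, 8920, p2, 3420, 28), (Wes, 8920, p2, 3420, 4)}
Natural join on name: {(Tai, 6500, p2, 8250, 11, 8), (Tai, 6500, p2, 8250, 2, 8), (Tai, 6500, p2, 8250, 25, 8), (Tai, 6500, p2, 8250, 32, 8), (Tai, 6500, p2, 8250, 4, 8), (Tai, 8000, rd, 8250, 11, 8), (Tai, 8000, rd, 8250, 2, 8), (Tai, 8000, rd, 8250, 25, 8), (Tai, 8000, rd, 8250, 32, 8), (Tai, 8000, rd, 8250, 4, 8), (Wes, 7390, mkt, 3420, 11, 2), (Wes, 7390, mkt, 3420, 11, 7), (Wes, 7390, mkt, 3420, 28, 2), (Wes, 7390, mkt, 3420, 28, 7), (Wes, 7390, mkt, 3420, 4, 2), (Wes, 7390, mkt, 3420, 4, 7), (Wes, 7860, k1, 8250, 11, 2), (Wes, 7860, k1, 8250, 11, 7), (Wes, 7860, k1, 8250, 2, 2), (Wes, 7860, k1, 8250, 2, 7), (Wes, 7860, k1, 8250, 25, 2), (Wes, 7860, k1, 8250, 25, 7), (Wes, 7860, k1, 8250, 32, 2), (Wes, 7860, k1, 8250, 32, 7), (Wes, 7860, k1, 8250, 4, 2), (Wes, 7860, k1, 8250, 4, 7), (Wes, 8920, p2, 3420, 11, 2), (Wes, 8920, p2, 3420, 11, 7), (Wes, 8920, p2, 3420, 28, 2), (Wes, 8920, p2, 3420, 28, 7), (Wes, 8920, p2, 3420, 4, 2), (Wes, 8920, p2, 3420, 4, 7)}
Apply σ_{floor != 7 and eid > 25}; surviving tuples: {(Tai, 6500, p2, 8250, 32, 8), (Tai, 8000, rd, 8250, 32, 8), (Wes, 7390, mkt, 3420, 28, 2), (Wes, 7860, k1, 8250, 32, 2), (Wes, 8920, p2, 3420, 28, 2)}
Projecting to pid, name: {(k1, Wes), (mkt, Wes), (p2, Tai), (p2, Wes), (rd, Tai)}

{(k1, Wes), (mkt, Wes), (p2, Tai), (p2, Wes), (rd, Tai)}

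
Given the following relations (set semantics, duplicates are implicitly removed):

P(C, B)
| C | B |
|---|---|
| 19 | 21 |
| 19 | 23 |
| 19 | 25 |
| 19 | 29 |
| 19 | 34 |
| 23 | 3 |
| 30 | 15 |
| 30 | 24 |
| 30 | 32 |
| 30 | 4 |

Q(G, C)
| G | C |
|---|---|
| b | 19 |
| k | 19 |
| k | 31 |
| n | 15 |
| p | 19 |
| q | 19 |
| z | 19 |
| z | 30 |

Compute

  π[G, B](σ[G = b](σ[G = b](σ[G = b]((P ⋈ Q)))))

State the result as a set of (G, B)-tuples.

{(b, 21), (b, 23), (b, 25), (b, 29), (b, 34)}

Joining P and Q on C yields {(19, 21, b), (19, 21, k), (19, 21, p), (19, 21, q), (19, 21, z), (19, 23, b), (19, 23, k), (19, 23, p), (19, 23, q), (19, 23, z), (19, 25, b), (19, 25, k), (19, 25, p), (19, 25, q), (19, 25, z), (19, 29, b), (19, 29, k), (19, 29, p), (19, 29, q), (19, 29, z), (19, 34, b), (19, 34, k), (19, 34, p), (19, 34, q), (19, 34, z), (30, 15, z), (30, 24, z), (30, 32, z), (30, 4, z)}.
Filtering on G = b leaves {(19, 21, b), (19, 23, b), (19, 25, b), (19, 29, b), (19, 34, b)}.
Filtering on G = b leaves {(19, 21, b), (19, 23, b), (19, 25, b), (19, 29, b), (19, 34, b)}.
Filtering on G = b leaves {(19, 21, b), (19, 23, b), (19, 25, b), (19, 29, b), (19, 34, b)}.
π[G, B]: project onto (G, B) → {(b, 21), (b, 23), (b, 25), (b, 29), (b, 34)}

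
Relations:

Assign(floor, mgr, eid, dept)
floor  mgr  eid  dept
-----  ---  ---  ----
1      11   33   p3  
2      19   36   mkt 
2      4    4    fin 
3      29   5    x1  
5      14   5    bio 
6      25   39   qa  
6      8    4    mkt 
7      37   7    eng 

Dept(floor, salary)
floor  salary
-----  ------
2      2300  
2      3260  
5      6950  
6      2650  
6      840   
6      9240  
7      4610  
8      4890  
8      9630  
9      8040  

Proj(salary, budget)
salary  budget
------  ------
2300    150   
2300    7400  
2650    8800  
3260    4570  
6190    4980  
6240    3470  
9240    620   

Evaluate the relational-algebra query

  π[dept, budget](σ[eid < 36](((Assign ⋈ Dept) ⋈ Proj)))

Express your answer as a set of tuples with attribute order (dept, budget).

Natural join on floor: {(2, 19, 36, mkt, 2300), (2, 19, 36, mkt, 3260), (2, 4, 4, fin, 2300), (2, 4, 4, fin, 3260), (5, 14, 5, bio, 6950), (6, 25, 39, qa, 2650), (6, 25, 39, qa, 840), (6, 25, 39, qa, 9240), (6, 8, 4, mkt, 2650), (6, 8, 4, mkt, 840), (6, 8, 4, mkt, 9240), (7, 37, 7, eng, 4610)}
Natural join on salary: {(2, 19, 36, mkt, 2300, 150), (2, 19, 36, mkt, 2300, 7400), (2, 19, 36, mkt, 3260, 4570), (2, 4, 4, fin, 2300, 150), (2, 4, 4, fin, 2300, 7400), (2, 4, 4, fin, 3260, 4570), (6, 25, 39, qa, 2650, 8800), (6, 25, 39, qa, 9240, 620), (6, 8, 4, mkt, 2650, 8800), (6, 8, 4, mkt, 9240, 620)}
Filtering on eid < 36 leaves {(2, 4, 4, fin, 2300, 150), (2, 4, 4, fin, 2300, 7400), (2, 4, 4, fin, 3260, 4570), (6, 8, 4, mkt, 2650, 8800), (6, 8, 4, mkt, 9240, 620)}.
Keep only column(s) dept, budget: {(fin, 150), (fin, 4570), (fin, 7400), (mkt, 620), (mkt, 8800)}

{(fin, 150), (fin, 4570), (fin, 7400), (mkt, 620), (mkt, 8800)}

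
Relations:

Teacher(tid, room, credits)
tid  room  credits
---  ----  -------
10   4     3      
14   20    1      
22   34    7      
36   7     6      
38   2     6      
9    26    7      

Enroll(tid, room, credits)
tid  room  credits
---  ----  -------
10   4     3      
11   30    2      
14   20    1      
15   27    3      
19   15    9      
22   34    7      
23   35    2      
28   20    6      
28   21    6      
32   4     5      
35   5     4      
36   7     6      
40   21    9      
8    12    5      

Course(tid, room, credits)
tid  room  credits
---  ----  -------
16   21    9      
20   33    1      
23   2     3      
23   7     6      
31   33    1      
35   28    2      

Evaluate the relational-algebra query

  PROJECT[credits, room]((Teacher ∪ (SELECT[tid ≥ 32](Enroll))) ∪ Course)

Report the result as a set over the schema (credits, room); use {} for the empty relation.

{(1, 20), (1, 33), (2, 28), (3, 2), (3, 4), (4, 5), (5, 4), (6, 2), (6, 7), (7, 26), (7, 34), (9, 21)}

Filtering on tid ≥ 32 leaves {(32, 4, 5), (35, 5, 4), (36, 7, 6), (40, 21, 9)}.
Set union of the two operands is {(10, 4, 3), (14, 20, 1), (22, 34, 7), (32, 4, 5), (35, 5, 4), (36, 7, 6), (38, 2, 6), (40, 21, 9), (9, 26, 7)}.
Set union of the two operands is {(10, 4, 3), (14, 20, 1), (16, 21, 9), (20, 33, 1), (22, 34, 7), (23, 2, 3), (23, 7, 6), (31, 33, 1), (32, 4, 5), (35, 28, 2), (35, 5, 4), (36, 7, 6), (38, 2, 6), (40, 21, 9), (9, 26, 7)}.
Projecting to credits, room (3 duplicate(s) eliminated): {(1, 20), (1, 33), (2, 28), (3, 2), (3, 4), (4, 5), (5, 4), (6, 2), (6, 7), (7, 26), (7, 34), (9, 21)}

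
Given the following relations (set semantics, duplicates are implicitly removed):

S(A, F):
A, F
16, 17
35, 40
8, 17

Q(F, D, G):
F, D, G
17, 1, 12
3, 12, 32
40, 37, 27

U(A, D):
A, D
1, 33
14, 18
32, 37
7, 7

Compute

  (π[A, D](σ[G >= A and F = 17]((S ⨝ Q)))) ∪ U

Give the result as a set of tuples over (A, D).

{(1, 33), (14, 18), (32, 37), (7, 7), (8, 1)}

S ⋈ Q (natural join on F): {(16, 17, 1, 12), (35, 40, 37, 27), (8, 17, 1, 12)}
Apply σ_{G >= A and F = 17}; surviving tuples: {(8, 17, 1, 12)}
π_{A, D} gives {(8, 1)}.
Taking the union: {(1, 33), (14, 18), (32, 37), (7, 7), (8, 1)}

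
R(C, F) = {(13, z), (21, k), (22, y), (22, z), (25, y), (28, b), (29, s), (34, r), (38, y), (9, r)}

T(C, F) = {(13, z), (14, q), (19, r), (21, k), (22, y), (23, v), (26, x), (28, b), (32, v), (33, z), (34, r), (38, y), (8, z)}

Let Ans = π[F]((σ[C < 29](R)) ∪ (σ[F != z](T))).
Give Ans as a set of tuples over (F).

Selection C < 29: {(13, z), (21, k), (22, y), (22, z), (25, y), (28, b), (9, r)}
Selection F != z: {(14, q), (19, r), (21, k), (22, y), (23, v), (26, x), (28, b), (32, v), (34, r), (38, y)}
Set union of the two operands is {(13, z), (14, q), (19, r), (21, k), (22, y), (22, z), (23, v), (25, y), (26, x), (28, b), (32, v), (34, r), (38, y), (9, r)}.
Keep only column(s) F (6 duplicate(s) eliminated): {b, k, q, r, v, x, y, z}

{b, k, q, r, v, x, y, z}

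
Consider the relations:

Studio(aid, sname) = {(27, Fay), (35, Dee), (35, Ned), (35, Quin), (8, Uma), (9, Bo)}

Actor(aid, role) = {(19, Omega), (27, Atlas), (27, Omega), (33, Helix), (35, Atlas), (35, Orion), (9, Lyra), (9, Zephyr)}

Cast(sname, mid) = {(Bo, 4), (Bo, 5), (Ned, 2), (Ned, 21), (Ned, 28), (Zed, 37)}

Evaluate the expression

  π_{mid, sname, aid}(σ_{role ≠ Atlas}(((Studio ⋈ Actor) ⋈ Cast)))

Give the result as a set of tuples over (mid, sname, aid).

{(2, Ned, 35), (21, Ned, 35), (28, Ned, 35), (4, Bo, 9), (5, Bo, 9)}

Joining Studio and Actor on aid yields {(27, Fay, Atlas), (27, Fay, Omega), (35, Dee, Atlas), (35, Dee, Orion), (35, Ned, Atlas), (35, Ned, Orion), (35, Quin, Atlas), (35, Quin, Orion), (9, Bo, Lyra), (9, Bo, Zephyr)}.
Joining (Studio ⋈ Actor) and Cast on sname yields {(35, Ned, Atlas, 2), (35, Ned, Atlas, 21), (35, Ned, Atlas, 28), (35, Ned, Orion, 2), (35, Ned, Orion, 21), (35, Ned, Orion, 28), (9, Bo, Lyra, 4), (9, Bo, Lyra, 5), (9, Bo, Zephyr, 4), (9, Bo, Zephyr, 5)}.
Filtering on role ≠ Atlas leaves {(35, Ned, Orion, 2), (35, Ned, Orion, 21), (35, Ned, Orion, 28), (9, Bo, Lyra, 4), (9, Bo, Lyra, 5), (9, Bo, Zephyr, 4), (9, Bo, Zephyr, 5)}.
π[mid, sname, aid]: project onto (mid, sname, aid) (2 duplicate(s) eliminated) → {(2, Ned, 35), (21, Ned, 35), (28, Ned, 35), (4, Bo, 9), (5, Bo, 9)}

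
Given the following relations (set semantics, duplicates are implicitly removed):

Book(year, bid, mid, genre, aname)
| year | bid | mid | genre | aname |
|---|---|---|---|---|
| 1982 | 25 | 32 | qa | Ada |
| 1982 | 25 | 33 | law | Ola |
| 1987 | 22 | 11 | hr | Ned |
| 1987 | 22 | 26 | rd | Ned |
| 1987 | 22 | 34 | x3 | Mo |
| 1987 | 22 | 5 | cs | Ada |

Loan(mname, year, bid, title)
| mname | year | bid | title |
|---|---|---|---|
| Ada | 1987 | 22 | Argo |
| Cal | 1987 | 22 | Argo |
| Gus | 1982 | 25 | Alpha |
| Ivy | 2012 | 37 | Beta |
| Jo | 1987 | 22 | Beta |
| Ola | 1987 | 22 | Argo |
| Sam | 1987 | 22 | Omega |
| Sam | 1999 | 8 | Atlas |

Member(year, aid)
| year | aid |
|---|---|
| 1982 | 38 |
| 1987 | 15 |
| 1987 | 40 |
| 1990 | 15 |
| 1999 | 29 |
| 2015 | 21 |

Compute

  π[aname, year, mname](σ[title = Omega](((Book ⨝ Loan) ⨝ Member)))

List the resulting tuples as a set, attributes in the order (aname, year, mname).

Natural join on year, bid: {(1982, 25, 32, qa, Ada, Gus, Alpha), (1982, 25, 33, law, Ola, Gus, Alpha), (1987, 22, 11, hr, Ned, Ada, Argo), (1987, 22, 11, hr, Ned, Cal, Argo), (1987, 22, 11, hr, Ned, Jo, Beta), (1987, 22, 11, hr, Ned, Ola, Argo), (1987, 22, 11, hr, Ned, Sam, Omega), (1987, 22, 26, rd, Ned, Ada, Argo), (1987, 22, 26, rd, Ned, Cal, Argo), (1987, 22, 26, rd, Ned, Jo, Beta), (1987, 22, 26, rd, Ned, Ola, Argo), (1987, 22, 26, rd, Ned, Sam, Omega), (1987, 22, 34, x3, Mo, Ada, Argo), (1987, 22, 34, x3, Mo, Cal, Argo), (1987, 22, 34, x3, Mo, Jo, Beta), (1987, 22, 34, x3, Mo, Ola, Argo), (1987, 22, 34, x3, Mo, Sam, Omega), (1987, 22, 5, cs, Ada, Ada, Argo), (1987, 22, 5, cs, Ada, Cal, Argo), (1987, 22, 5, cs, Ada, Jo, Beta), (1987, 22, 5, cs, Ada, Ola, Argo), (1987, 22, 5, cs, Ada, Sam, Omega)}
Natural join on year: {(1982, 25, 32, qa, Ada, Gus, Alpha, 38), (1982, 25, 33, law, Ola, Gus, Alpha, 38), (1987, 22, 11, hr, Ned, Ada, Argo, 15), (1987, 22, 11, hr, Ned, Ada, Argo, 40), (1987, 22, 11, hr, Ned, Cal, Argo, 15), (1987, 22, 11, hr, Ned, Cal, Argo, 40), (1987, 22, 11, hr, Ned, Jo, Beta, 15), (1987, 22, 11, hr, Ned, Jo, Beta, 40), (1987, 22, 11, hr, Ned, Ola, Argo, 15), (1987, 22, 11, hr, Ned, Ola, Argo, 40), (1987, 22, 11, hr, Ned, Sam, Omega, 15), (1987, 22, 11, hr, Ned, Sam, Omega, 40), (1987, 22, 26, rd, Ned, Ada, Argo, 15), (1987, 22, 26, rd, Ned, Ada, Argo, 40), (1987, 22, 26, rd, Ned, Cal, Argo, 15), (1987, 22, 26, rd, Ned, Cal, Argo, 40), (1987, 22, 26, rd, Ned, Jo, Beta, 15), (1987, 22, 26, rd, Ned, Jo, Beta, 40), (1987, 22, 26, rd, Ned, Ola, Argo, 15), (1987, 22, 26, rd, Ned, Ola, Argo, 40), (1987, 22, 26, rd, Ned, Sam, Omega, 15), (1987, 22, 26, rd, Ned, Sam, Omega, 40), (1987, 22, 34, x3, Mo, Ada, Argo, 15), (1987, 22, 34, x3, Mo, Ada, Argo, 40), (1987, 22, 34, x3, Mo, Cal, Argo, 15), (1987, 22, 34, x3, Mo, Cal, Argo, 40), (1987, 22, 34, x3, Mo, Jo, Beta, 15), (1987, 22, 34, x3, Mo, Jo, Beta, 40), (1987, 22, 34, x3, Mo, Ola, Argo, 15), (1987, 22, 34, x3, Mo, Ola, Argo, 40), (1987, 22, 34, x3, Mo, Sam, Omega, 15), (1987, 22, 34, x3, Mo, Sam, Omega, 40), (1987, 22, 5, cs, Ada, Ada, Argo, 15), (1987, 22, 5, cs, Ada, Ada, Argo, 40), (1987, 22, 5, cs, Ada, Cal, Argo, 15), (1987, 22, 5, cs, Ada, Cal, Argo, 40), (1987, 22, 5, cs, Ada, Jo, Beta, 15), (1987, 22, 5, cs, Ada, Jo, Beta, 40), (1987, 22, 5, cs, Ada, Ola, Argo, 15), (1987, 22, 5, cs, Ada, Ola, Argo, 40), (1987, 22, 5, cs, Ada, Sam, Omega, 15), (1987, 22, 5, cs, Ada, Sam, Omega, 40)}
σ[title = Omega]: keep tuples satisfying title = Omega → {(1987, 22, 11, hr, Ned, Sam, Omega, 15), (1987, 22, 11, hr, Ned, Sam, Omega, 40), (1987, 22, 26, rd, Ned, Sam, Omega, 15), (1987, 22, 26, rd, Ned, Sam, Omega, 40), (1987, 22, 34, x3, Mo, Sam, Omega, 15), (1987, 22, 34, x3, Mo, Sam, Omega, 40), (1987, 22, 5, cs, Ada, Sam, Omega, 15), (1987, 22, 5, cs, Ada, Sam, Omega, 40)}
Keep only column(s) aname, year, mname (5 duplicate(s) eliminated): {(Ada, 1987, Sam), (Mo, 1987, Sam), (Ned, 1987, Sam)}

{(Ada, 1987, Sam), (Mo, 1987, Sam), (Ned, 1987, Sam)}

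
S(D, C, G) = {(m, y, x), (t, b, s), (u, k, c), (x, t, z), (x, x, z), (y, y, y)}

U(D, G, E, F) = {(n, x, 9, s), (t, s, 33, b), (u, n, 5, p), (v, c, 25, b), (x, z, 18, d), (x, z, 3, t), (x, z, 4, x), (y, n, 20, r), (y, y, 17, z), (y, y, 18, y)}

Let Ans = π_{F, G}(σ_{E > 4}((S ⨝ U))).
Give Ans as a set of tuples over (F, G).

{(b, s), (d, z), (y, y), (z, y)}

S ⋈ U (natural join on D, G): {(t, b, s, 33, b), (x, t, z, 18, d), (x, t, z, 3, t), (x, t, z, 4, x), (x, x, z, 18, d), (x, x, z, 3, t), (x, x, z, 4, x), (y, y, y, 17, z), (y, y, y, 18, y)}
Selection E > 4: {(t, b, s, 33, b), (x, t, z, 18, d), (x, x, z, 18, d), (y, y, y, 17, z), (y, y, y, 18, y)}
Keep only column(s) F, G (1 duplicate(s) eliminated): {(b, s), (d, z), (y, y), (z, y)}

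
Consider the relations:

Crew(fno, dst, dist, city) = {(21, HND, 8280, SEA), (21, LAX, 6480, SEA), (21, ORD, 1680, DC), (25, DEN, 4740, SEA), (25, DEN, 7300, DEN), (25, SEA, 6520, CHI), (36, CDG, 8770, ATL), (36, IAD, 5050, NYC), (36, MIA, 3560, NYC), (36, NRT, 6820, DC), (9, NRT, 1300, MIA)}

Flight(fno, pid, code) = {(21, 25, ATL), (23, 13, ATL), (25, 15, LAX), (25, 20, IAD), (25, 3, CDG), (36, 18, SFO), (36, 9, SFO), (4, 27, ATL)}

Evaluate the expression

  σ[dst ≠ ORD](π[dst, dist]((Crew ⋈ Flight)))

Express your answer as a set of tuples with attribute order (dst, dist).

{(CDG, 8770), (DEN, 4740), (DEN, 7300), (HND, 8280), (IAD, 5050), (LAX, 6480), (MIA, 3560), (NRT, 6820), (SEA, 6520)}

Natural join on fno: {(21, HND, 8280, SEA, 25, ATL), (21, LAX, 6480, SEA, 25, ATL), (21, ORD, 1680, DC, 25, ATL), (25, DEN, 4740, SEA, 15, LAX), (25, DEN, 4740, SEA, 20, IAD), (25, DEN, 4740, SEA, 3, CDG), (25, DEN, 7300, DEN, 15, LAX), (25, DEN, 7300, DEN, 20, IAD), (25, DEN, 7300, DEN, 3, CDG), (25, SEA, 6520, CHI, 15, LAX), (25, SEA, 6520, CHI, 20, IAD), (25, SEA, 6520, CHI, 3, CDG), (36, CDG, 8770, ATL, 18, SFO), (36, CDG, 8770, ATL, 9, SFO), (36, IAD, 5050, NYC, 18, SFO), (36, IAD, 5050, NYC, 9, SFO), (36, MIA, 3560, NYC, 18, SFO), (36, MIA, 3560, NYC, 9, SFO), (36, NRT, 6820, DC, 18, SFO), (36, NRT, 6820, DC, 9, SFO)}
Keep only column(s) dst, dist (10 duplicate(s) eliminated): {(CDG, 8770), (DEN, 4740), (DEN, 7300), (HND, 8280), (IAD, 5050), (LAX, 6480), (MIA, 3560), (NRT, 6820), (ORD, 1680), (SEA, 6520)}
Filtering on dst ≠ ORD leaves {(CDG, 8770), (DEN, 4740), (DEN, 7300), (HND, 8280), (IAD, 5050), (LAX, 6480), (MIA, 3560), (NRT, 6820), (SEA, 6520)}.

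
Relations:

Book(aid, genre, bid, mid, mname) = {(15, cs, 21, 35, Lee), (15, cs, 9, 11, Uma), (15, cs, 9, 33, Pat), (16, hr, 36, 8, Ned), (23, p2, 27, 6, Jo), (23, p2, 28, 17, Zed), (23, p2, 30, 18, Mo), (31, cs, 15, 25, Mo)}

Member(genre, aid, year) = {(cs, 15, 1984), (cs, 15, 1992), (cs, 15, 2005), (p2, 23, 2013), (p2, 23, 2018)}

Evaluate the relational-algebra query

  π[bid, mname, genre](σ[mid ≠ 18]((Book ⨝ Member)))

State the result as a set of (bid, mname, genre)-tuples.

Joining Book and Member on aid, genre yields {(15, cs, 21, 35, Lee, 1984), (15, cs, 21, 35, Lee, 1992), (15, cs, 21, 35, Lee, 2005), (15, cs, 9, 11, Uma, 1984), (15, cs, 9, 11, Uma, 1992), (15, cs, 9, 11, Uma, 2005), (15, cs, 9, 33, Pat, 1984), (15, cs, 9, 33, Pat, 1992), (15, cs, 9, 33, Pat, 2005), (23, p2, 27, 6, Jo, 2013), (23, p2, 27, 6, Jo, 2018), (23, p2, 28, 17, Zed, 2013), (23, p2, 28, 17, Zed, 2018), (23, p2, 30, 18, Mo, 2013), (23, p2, 30, 18, Mo, 2018)}.
σ[mid ≠ 18]: keep tuples satisfying mid ≠ 18 → {(15, cs, 21, 35, Lee, 1984), (15, cs, 21, 35, Lee, 1992), (15, cs, 21, 35, Lee, 2005), (15, cs, 9, 11, Uma, 1984), (15, cs, 9, 11, Uma, 1992), (15, cs, 9, 11, Uma, 2005), (15, cs, 9, 33, Pat, 1984), (15, cs, 9, 33, Pat, 1992), (15, cs, 9, 33, Pat, 2005), (23, p2, 27, 6, Jo, 2013), (23, p2, 27, 6, Jo, 2018), (23, p2, 28, 17, Zed, 2013), (23, p2, 28, 17, Zed, 2018)}
π_{bid, mname, genre} gives {(21, Lee, cs), (27, Jo, p2), (28, Zed, p2), (9, Pat, cs), (9, Uma, cs)} (8 duplicate(s) eliminated).

{(21, Lee, cs), (27, Jo, p2), (28, Zed, p2), (9, Pat, cs), (9, Uma, cs)}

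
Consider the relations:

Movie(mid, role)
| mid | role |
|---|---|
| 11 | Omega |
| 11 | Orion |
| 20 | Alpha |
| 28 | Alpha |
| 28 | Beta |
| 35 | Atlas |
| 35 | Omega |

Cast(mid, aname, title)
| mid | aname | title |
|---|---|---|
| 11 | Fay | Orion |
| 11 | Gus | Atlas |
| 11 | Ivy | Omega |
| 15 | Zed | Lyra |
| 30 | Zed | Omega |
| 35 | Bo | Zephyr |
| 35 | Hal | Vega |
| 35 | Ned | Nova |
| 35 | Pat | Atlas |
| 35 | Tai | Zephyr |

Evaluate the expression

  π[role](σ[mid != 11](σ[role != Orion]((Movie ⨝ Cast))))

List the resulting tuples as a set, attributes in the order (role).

Movie ⋈ Cast (natural join on mid): {(11, Omega, Fay, Orion), (11, Omega, Gus, Atlas), (11, Omega, Ivy, Omega), (11, Orion, Fay, Orion), (11, Orion, Gus, Atlas), (11, Orion, Ivy, Omega), (35, Atlas, Bo, Zephyr), (35, Atlas, Hal, Vega), (35, Atlas, Ned, Nova), (35, Atlas, Pat, Atlas), (35, Atlas, Tai, Zephyr), (35, Omega, Bo, Zephyr), (35, Omega, Hal, Vega), (35, Omega, Ned, Nova), (35, Omega, Pat, Atlas), (35, Omega, Tai, Zephyr)}
σ[role != Orion]: keep tuples satisfying role != Orion → {(11, Omega, Fay, Orion), (11, Omega, Gus, Atlas), (11, Omega, Ivy, Omega), (35, Atlas, Bo, Zephyr), (35, Atlas, Hal, Vega), (35, Atlas, Ned, Nova), (35, Atlas, Pat, Atlas), (35, Atlas, Tai, Zephyr), (35, Omega, Bo, Zephyr), (35, Omega, Hal, Vega), (35, Omega, Ned, Nova), (35, Omega, Pat, Atlas), (35, Omega, Tai, Zephyr)}
σ[mid != 11]: keep tuples satisfying mid != 11 → {(35, Atlas, Bo, Zephyr), (35, Atlas, Hal, Vega), (35, Atlas, Ned, Nova), (35, Atlas, Pat, Atlas), (35, Atlas, Tai, Zephyr), (35, Omega, Bo, Zephyr), (35, Omega, Hal, Vega), (35, Omega, Ned, Nova), (35, Omega, Pat, Atlas), (35, Omega, Tai, Zephyr)}
π_{role} gives {Atlas, Omega} (8 duplicate(s) eliminated).

{Atlas, Omega}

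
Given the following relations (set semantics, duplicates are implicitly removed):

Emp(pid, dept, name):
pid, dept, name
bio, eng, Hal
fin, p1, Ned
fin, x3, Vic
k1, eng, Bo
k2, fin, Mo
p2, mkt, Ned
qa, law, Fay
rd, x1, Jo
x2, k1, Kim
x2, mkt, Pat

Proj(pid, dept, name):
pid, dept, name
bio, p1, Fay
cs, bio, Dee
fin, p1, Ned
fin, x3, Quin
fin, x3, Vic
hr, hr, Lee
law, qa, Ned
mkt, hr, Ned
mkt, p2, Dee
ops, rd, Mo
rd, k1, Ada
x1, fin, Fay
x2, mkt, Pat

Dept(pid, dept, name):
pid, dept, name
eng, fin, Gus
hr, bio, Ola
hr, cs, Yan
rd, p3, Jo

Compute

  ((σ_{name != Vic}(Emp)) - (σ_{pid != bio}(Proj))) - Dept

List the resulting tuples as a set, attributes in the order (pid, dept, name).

Filtering on name != Vic leaves {(bio, eng, Hal), (fin, p1, Ned), (k1, eng, Bo), (k2, fin, Mo), (p2, mkt, Ned), (qa, law, Fay), (rd, x1, Jo), (x2, k1, Kim), (x2, mkt, Pat)}.
Filtering on pid != bio leaves {(cs, bio, Dee), (fin, p1, Ned), (fin, x3, Quin), (fin, x3, Vic), (hr, hr, Lee), (law, qa, Ned), (mkt, hr, Ned), (mkt, p2, Dee), (ops, rd, Mo), (rd, k1, Ada), (x1, fin, Fay), (x2, mkt, Pat)}.
Set difference of the two operands is {(bio, eng, Hal), (k1, eng, Bo), (k2, fin, Mo), (p2, mkt, Ned), (qa, law, Fay), (rd, x1, Jo), (x2, k1, Kim)}.
Set difference of the two operands is {(bio, eng, Hal), (k1, eng, Bo), (k2, fin, Mo), (p2, mkt, Ned), (qa, law, Fay), (rd, x1, Jo), (x2, k1, Kim)}.

{(bio, eng, Hal), (k1, eng, Bo), (k2, fin, Mo), (p2, mkt, Ned), (qa, law, Fay), (rd, x1, Jo), (x2, k1, Kim)}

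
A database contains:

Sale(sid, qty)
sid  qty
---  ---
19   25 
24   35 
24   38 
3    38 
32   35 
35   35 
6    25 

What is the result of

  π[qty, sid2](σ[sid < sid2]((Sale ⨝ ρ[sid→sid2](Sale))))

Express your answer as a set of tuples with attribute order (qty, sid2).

{(25, 19), (35, 32), (35, 35), (38, 24)}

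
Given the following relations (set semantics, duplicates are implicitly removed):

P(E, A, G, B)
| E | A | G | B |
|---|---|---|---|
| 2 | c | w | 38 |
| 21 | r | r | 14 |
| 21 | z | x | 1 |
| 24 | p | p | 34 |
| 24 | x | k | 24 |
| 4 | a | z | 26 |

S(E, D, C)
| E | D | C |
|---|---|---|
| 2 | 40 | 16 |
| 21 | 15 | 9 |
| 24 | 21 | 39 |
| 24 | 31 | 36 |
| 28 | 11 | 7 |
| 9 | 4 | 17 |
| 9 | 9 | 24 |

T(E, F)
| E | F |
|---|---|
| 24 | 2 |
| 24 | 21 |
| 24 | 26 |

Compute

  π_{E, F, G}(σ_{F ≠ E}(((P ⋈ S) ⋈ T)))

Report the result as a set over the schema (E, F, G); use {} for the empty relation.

Joining P and S on E yields {(2, c, w, 38, 40, 16), (21, r, r, 14, 15, 9), (21, z, x, 1, 15, 9), (24, p, p, 34, 21, 39), (24, p, p, 34, 31, 36), (24, x, k, 24, 21, 39), (24, x, k, 24, 31, 36)}.
Joining (P ⋈ S) and T on E yields {(24, p, p, 34, 21, 39, 2), (24, p, p, 34, 21, 39, 21), (24, p, p, 34, 21, 39, 26), (24, p, p, 34, 31, 36, 2), (24, p, p, 34, 31, 36, 21), (24, p, p, 34, 31, 36, 26), (24, x, k, 24, 21, 39, 2), (24, x, k, 24, 21, 39, 21), (24, x, k, 24, 21, 39, 26), (24, x, k, 24, 31, 36, 2), (24, x, k, 24, 31, 36, 21), (24, x, k, 24, 31, 36, 26)}.
Filtering on F ≠ E leaves {(24, p, p, 34, 21, 39, 2), (24, p, p, 34, 21, 39, 21), (24, p, p, 34, 21, 39, 26), (24, p, p, 34, 31, 36, 2), (24, p, p, 34, 31, 36, 21), (24, p, p, 34, 31, 36, 26), (24, x, k, 24, 21, 39, 2), (24, x, k, 24, 21, 39, 21), (24, x, k, 24, 21, 39, 26), (24, x, k, 24, 31, 36, 2), (24, x, k, 24, 31, 36, 21), (24, x, k, 24, 31, 36, 26)}.
Projecting to E, F, G (6 duplicate(s) eliminated): {(24, 2, k), (24, 2, p), (24, 21, k), (24, 21, p), (24, 26, k), (24, 26, p)}

{(24, 2, k), (24, 2, p), (24, 21, k), (24, 21, p), (24, 26, k), (24, 26, p)}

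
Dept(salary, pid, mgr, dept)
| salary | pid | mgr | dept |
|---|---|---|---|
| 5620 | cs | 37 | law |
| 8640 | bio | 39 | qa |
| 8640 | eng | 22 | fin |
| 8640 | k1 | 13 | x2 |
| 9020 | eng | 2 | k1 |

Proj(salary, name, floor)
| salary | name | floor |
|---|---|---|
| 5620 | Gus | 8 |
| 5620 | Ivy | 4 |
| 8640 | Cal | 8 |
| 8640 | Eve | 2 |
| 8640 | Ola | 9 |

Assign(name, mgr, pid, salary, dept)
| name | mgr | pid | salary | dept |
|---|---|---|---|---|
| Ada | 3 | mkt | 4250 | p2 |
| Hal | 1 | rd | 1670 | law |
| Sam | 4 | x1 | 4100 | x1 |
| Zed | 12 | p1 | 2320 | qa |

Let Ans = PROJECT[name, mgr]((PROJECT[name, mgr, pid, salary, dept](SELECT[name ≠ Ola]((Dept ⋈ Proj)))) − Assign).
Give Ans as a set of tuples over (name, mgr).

{(Cal, 13), (Cal, 22), (Cal, 39), (Eve, 13), (Eve, 22), (Eve, 39), (Gus, 37), (Ivy, 37)}

Dept ⋈ Proj (natural join on salary): {(5620, cs, 37, law, Gus, 8), (5620, cs, 37, law, Ivy, 4), (8640, bio, 39, qa, Cal, 8), (8640, bio, 39, qa, Eve, 2), (8640, bio, 39, qa, Ola, 9), (8640, eng, 22, fin, Cal, 8), (8640, eng, 22, fin, Eve, 2), (8640, eng, 22, fin, Ola, 9), (8640, k1, 13, x2, Cal, 8), (8640, k1, 13, x2, Eve, 2), (8640, k1, 13, x2, Ola, 9)}
Filtering on name ≠ Ola leaves {(5620, cs, 37, law, Gus, 8), (5620, cs, 37, law, Ivy, 4), (8640, bio, 39, qa, Cal, 8), (8640, bio, 39, qa, Eve, 2), (8640, eng, 22, fin, Cal, 8), (8640, eng, 22, fin, Eve, 2), (8640, k1, 13, x2, Cal, 8), (8640, k1, 13, x2, Eve, 2)}.
π[name, mgr, pid, salary, dept]: project onto (name, mgr, pid, salary, dept) → {(Cal, 13, k1, 8640, x2), (Cal, 22, eng, 8640, fin), (Cal, 39, bio, 8640, qa), (Eve, 13, k1, 8640, x2), (Eve, 22, eng, 8640, fin), (Eve, 39, bio, 8640, qa), (Gus, 37, cs, 5620, law), (Ivy, 37, cs, 5620, law)}
Set difference of the two operands is {(Cal, 13, k1, 8640, x2), (Cal, 22, eng, 8640, fin), (Cal, 39, bio, 8640, qa), (Eve, 13, k1, 8640, x2), (Eve, 22, eng, 8640, fin), (Eve, 39, bio, 8640, qa), (Gus, 37, cs, 5620, law), (Ivy, 37, cs, 5620, law)}.
π[name, mgr]: project onto (name, mgr) → {(Cal, 13), (Cal, 22), (Cal, 39), (Eve, 13), (Eve, 22), (Eve, 39), (Gus, 37), (Ivy, 37)}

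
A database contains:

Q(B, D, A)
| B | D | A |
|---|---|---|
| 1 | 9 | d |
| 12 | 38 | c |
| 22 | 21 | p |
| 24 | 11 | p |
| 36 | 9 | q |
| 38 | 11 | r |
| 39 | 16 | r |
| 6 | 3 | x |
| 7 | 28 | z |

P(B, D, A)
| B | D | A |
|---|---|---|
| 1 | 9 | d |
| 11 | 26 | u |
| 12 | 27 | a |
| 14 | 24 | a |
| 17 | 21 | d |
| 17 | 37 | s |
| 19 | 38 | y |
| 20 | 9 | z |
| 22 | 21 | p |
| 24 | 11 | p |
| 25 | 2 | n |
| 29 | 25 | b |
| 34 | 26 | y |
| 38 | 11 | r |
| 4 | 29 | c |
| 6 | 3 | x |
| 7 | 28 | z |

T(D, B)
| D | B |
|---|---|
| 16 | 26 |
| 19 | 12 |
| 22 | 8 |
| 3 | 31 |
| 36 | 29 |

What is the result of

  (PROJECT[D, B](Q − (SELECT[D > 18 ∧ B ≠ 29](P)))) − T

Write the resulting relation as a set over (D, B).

{(11, 24), (11, 38), (16, 39), (3, 6), (38, 12), (9, 1), (9, 36)}

Selection D > 18 ∧ B ≠ 29: {(11, 26, u), (12, 27, a), (14, 24, a), (17, 21, d), (17, 37, s), (19, 38, y), (22, 21, p), (34, 26, y), (4, 29, c), (7, 28, z)}
Taking the difference: {(1, 9, d), (12, 38, c), (24, 11, p), (36, 9, q), (38, 11, r), (39, 16, r), (6, 3, x)}
π[D, B]: project onto (D, B) → {(11, 24), (11, 38), (16, 39), (3, 6), (38, 12), (9, 1), (9, 36)}
Taking the difference: {(11, 24), (11, 38), (16, 39), (3, 6), (38, 12), (9, 1), (9, 36)}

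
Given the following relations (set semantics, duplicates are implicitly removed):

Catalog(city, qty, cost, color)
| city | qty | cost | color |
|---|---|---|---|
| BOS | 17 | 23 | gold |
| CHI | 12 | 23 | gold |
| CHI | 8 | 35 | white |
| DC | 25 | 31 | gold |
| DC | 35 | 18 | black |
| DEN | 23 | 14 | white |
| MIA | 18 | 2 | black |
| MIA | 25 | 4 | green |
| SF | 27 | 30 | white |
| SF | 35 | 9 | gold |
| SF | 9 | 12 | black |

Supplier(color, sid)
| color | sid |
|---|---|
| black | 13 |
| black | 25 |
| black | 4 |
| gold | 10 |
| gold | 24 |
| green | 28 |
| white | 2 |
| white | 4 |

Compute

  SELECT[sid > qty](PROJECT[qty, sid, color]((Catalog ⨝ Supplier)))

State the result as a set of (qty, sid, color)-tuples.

{(12, 24, gold), (17, 24, gold), (18, 25, black), (25, 28, green), (9, 13, black), (9, 25, black)}

Joining Catalog and Supplier on color yields {(BOS, 17, 23, gold, 10), (BOS, 17, 23, gold, 24), (CHI, 12, 23, gold, 10), (CHI, 12, 23, gold, 24), (CHI, 8, 35, white, 2), (CHI, 8, 35, white, 4), (DC, 25, 31, gold, 10), (DC, 25, 31, gold, 24), (DC, 35, 18, black, 13), (DC, 35, 18, black, 25), (DC, 35, 18, black, 4), (DEN, 23, 14, white, 2), (DEN, 23, 14, white, 4), (MIA, 18, 2, black, 13), (MIA, 18, 2, black, 25), (MIA, 18, 2, black, 4), (MIA, 25, 4, green, 28), (SF, 27, 30, white, 2), (SF, 27, 30, white, 4), (SF, 35, 9, gold, 10), (SF, 35, 9, gold, 24), (SF, 9, 12, black, 13), (SF, 9, 12, black, 25), (SF, 9, 12, black, 4)}.
π[qty, sid, color]: project onto (qty, sid, color) → {(12, 10, gold), (12, 24, gold), (17, 10, gold), (17, 24, gold), (18, 13, black), (18, 25, black), (18, 4, black), (23, 2, white), (23, 4, white), (25, 10, gold), (25, 24, gold), (25, 28, green), (27, 2, white), (27, 4, white), (35, 10, gold), (35, 13, black), (35, 24, gold), (35, 25, black), (35, 4, black), (8, 2, white), (8, 4, white), (9, 13, black), (9, 25, black), (9, 4, black)}
Filtering on sid > qty leaves {(12, 24, gold), (17, 24, gold), (18, 25, black), (25, 28, green), (9, 13, black), (9, 25, black)}.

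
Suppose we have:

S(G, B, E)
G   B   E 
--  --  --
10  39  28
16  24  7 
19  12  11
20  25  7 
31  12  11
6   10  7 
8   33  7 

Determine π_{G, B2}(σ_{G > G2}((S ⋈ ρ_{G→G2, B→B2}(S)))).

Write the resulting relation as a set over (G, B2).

ρ[G→G2, B→B2]: schema becomes (G2, B2, E); tuples unchanged.
S ⋈ ρ_{G→G2, B→B2}(S) (natural join on E): {(10, 39, 28, 10, 39), (16, 24, 7, 16, 24), (16, 24, 7, 20, 25), (16, 24, 7, 6, 10), (16, 24, 7, 8, 33), (19, 12, 11, 19, 12), (19, 12, 11, 31, 12), (20, 25, 7, 16, 24), (20, 25, 7, 20, 25), (20, 25, 7, 6, 10), (20, 25, 7, 8, 33), (31, 12, 11, 19, 12), (31, 12, 11, 31, 12), (6, 10, 7, 16, 24), (6, 10, 7, 20, 25), (6, 10, 7, 6, 10), (6, 10, 7, 8, 33), (8, 33, 7, 16, 24), (8, 33, 7, 20, 25), (8, 33, 7, 6, 10), (8, 33, 7, 8, 33)}
Apply σ_{G > G2}; surviving tuples: {(16, 24, 7, 6, 10), (16, 24, 7, 8, 33), (20, 25, 7, 16, 24), (20, 25, 7, 6, 10), (20, 25, 7, 8, 33), (31, 12, 11, 19, 12), (8, 33, 7, 6, 10)}
Projecting to G, B2: {(16, 10), (16, 33), (20, 10), (20, 24), (20, 33), (31, 12), (8, 10)}

{(16, 10), (16, 33), (20, 10), (20, 24), (20, 33), (31, 12), (8, 10)}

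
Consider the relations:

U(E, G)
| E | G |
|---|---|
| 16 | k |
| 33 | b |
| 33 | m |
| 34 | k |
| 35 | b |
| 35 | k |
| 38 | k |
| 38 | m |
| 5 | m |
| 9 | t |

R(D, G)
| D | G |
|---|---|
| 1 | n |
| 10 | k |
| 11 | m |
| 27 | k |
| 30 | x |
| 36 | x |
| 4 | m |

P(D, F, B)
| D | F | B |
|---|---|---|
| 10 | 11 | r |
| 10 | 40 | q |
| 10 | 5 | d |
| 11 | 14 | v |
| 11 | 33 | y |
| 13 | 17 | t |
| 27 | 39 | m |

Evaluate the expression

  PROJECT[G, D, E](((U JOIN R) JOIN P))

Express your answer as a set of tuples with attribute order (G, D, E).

{(k, 10, 16), (k, 10, 34), (k, 10, 35), (k, 10, 38), (k, 27, 16), (k, 27, 34), (k, 27, 35), (k, 27, 38), (m, 11, 33), (m, 11, 38), (m, 11, 5)}

Joining U and R on G yields {(16, k, 10), (16, k, 27), (33, m, 11), (33, m, 4), (34, k, 10), (34, k, 27), (35, k, 10), (35, k, 27), (38, k, 10), (38, k, 27), (38, m, 11), (38, m, 4), (5, m, 11), (5, m, 4)}.
Joining (U JOIN R) and P on D yields {(16, k, 10, 11, r), (16, k, 10, 40, q), (16, k, 10, 5, d), (16, k, 27, 39, m), (33, m, 11, 14, v), (33, m, 11, 33, y), (34, k, 10, 11, r), (34, k, 10, 40, q), (34, k, 10, 5, d), (34, k, 27, 39, m), (35, k, 10, 11, r), (35, k, 10, 40, q), (35, k, 10, 5, d), (35, k, 27, 39, m), (38, k, 10, 11, r), (38, k, 10, 40, q), (38, k, 10, 5, d), (38, k, 27, 39, m), (38, m, 11, 14, v), (38, m, 11, 33, y), (5, m, 11, 14, v), (5, m, 11, 33, y)}.
π[G, D, E]: project onto (G, D, E) (11 duplicate(s) eliminated) → {(k, 10, 16), (k, 10, 34), (k, 10, 35), (k, 10, 38), (k, 27, 16), (k, 27, 34), (k, 27, 35), (k, 27, 38), (m, 11, 33), (m, 11, 38), (m, 11, 5)}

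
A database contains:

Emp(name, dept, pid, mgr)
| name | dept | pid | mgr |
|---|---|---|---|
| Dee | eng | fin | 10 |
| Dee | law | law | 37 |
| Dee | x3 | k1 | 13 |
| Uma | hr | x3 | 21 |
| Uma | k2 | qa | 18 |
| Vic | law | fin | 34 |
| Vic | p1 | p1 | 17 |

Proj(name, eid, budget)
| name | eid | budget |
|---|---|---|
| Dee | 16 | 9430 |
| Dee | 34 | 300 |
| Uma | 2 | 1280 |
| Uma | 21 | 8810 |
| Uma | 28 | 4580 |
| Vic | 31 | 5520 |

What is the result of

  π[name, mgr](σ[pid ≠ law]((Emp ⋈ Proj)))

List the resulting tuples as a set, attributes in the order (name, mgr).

Natural join on name: {(Dee, eng, fin, 10, 16, 9430), (Dee, eng, fin, 10, 34, 300), (Dee, law, law, 37, 16, 9430), (Dee, law, law, 37, 34, 300), (Dee, x3, k1, 13, 16, 9430), (Dee, x3, k1, 13, 34, 300), (Uma, hr, x3, 21, 2, 1280), (Uma, hr, x3, 21, 21, 8810), (Uma, hr, x3, 21, 28, 4580), (Uma, k2, qa, 18, 2, 1280), (Uma, k2, qa, 18, 21, 8810), (Uma, k2, qa, 18, 28, 4580), (Vic, law, fin, 34, 31, 5520), (Vic, p1, p1, 17, 31, 5520)}
Selection pid ≠ law: {(Dee, eng, fin, 10, 16, 9430), (Dee, eng, fin, 10, 34, 300), (Dee, x3, k1, 13, 16, 9430), (Dee, x3, k1, 13, 34, 300), (Uma, hr, x3, 21, 2, 1280), (Uma, hr, x3, 21, 21, 8810), (Uma, hr, x3, 21, 28, 4580), (Uma, k2, qa, 18, 2, 1280), (Uma, k2, qa, 18, 21, 8810), (Uma, k2, qa, 18, 28, 4580), (Vic, law, fin, 34, 31, 5520), (Vic, p1, p1, 17, 31, 5520)}
Keep only column(s) name, mgr (6 duplicate(s) eliminated): {(Dee, 10), (Dee, 13), (Uma, 18), (Uma, 21), (Vic, 17), (Vic, 34)}

{(Dee, 10), (Dee, 13), (Uma, 18), (Uma, 21), (Vic, 17), (Vic, 34)}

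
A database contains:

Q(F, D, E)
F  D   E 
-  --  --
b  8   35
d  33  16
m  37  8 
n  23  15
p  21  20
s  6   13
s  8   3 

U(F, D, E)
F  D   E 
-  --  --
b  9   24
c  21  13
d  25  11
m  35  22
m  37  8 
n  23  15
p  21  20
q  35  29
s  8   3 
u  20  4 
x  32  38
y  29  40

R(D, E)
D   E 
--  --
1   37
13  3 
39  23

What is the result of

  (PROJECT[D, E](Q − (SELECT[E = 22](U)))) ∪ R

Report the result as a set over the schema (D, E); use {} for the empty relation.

Apply σ_{E = 22}; surviving tuples: {(m, 35, 22)}
Taking the difference: {(b, 8, 35), (d, 33, 16), (m, 37, 8), (n, 23, 15), (p, 21, 20), (s, 6, 13), (s, 8, 3)}
Keep only column(s) D, E: {(21, 20), (23, 15), (33, 16), (37, 8), (6, 13), (8, 3), (8, 35)}
Taking the union: {(1, 37), (13, 3), (21, 20), (23, 15), (33, 16), (37, 8), (39, 23), (6, 13), (8, 3), (8, 35)}

{(1, 37), (13, 3), (21, 20), (23, 15), (33, 16), (37, 8), (39, 23), (6, 13), (8, 3), (8, 35)}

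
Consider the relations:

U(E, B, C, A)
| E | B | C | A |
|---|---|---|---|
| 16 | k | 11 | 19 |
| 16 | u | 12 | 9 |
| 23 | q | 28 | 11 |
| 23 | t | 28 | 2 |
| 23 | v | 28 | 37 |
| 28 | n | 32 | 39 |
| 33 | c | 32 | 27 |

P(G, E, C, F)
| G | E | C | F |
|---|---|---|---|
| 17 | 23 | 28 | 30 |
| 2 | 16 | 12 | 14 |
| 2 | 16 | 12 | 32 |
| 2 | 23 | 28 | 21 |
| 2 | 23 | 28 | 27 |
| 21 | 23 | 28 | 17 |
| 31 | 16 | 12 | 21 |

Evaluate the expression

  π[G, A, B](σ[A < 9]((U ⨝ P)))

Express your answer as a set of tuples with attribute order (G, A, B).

{(17, 2, t), (2, 2, t), (21, 2, t)}

Natural join on E, C: {(16, u, 12, 9, 2, 14), (16, u, 12, 9, 2, 32), (16, u, 12, 9, 31, 21), (23, q, 28, 11, 17, 30), (23, q, 28, 11, 2, 21), (23, q, 28, 11, 2, 27), (23, q, 28, 11, 21, 17), (23, t, 28, 2, 17, 30), (23, t, 28, 2, 2, 21), (23, t, 28, 2, 2, 27), (23, t, 28, 2, 21, 17), (23, v, 28, 37, 17, 30), (23, v, 28, 37, 2, 21), (23, v, 28, 37, 2, 27), (23, v, 28, 37, 21, 17)}
σ[A < 9]: keep tuples satisfying A < 9 → {(23, t, 28, 2, 17, 30), (23, t, 28, 2, 2, 21), (23, t, 28, 2, 2, 27), (23, t, 28, 2, 21, 17)}
Keep only column(s) G, A, B (1 duplicate(s) eliminated): {(17, 2, t), (2, 2, t), (21, 2, t)}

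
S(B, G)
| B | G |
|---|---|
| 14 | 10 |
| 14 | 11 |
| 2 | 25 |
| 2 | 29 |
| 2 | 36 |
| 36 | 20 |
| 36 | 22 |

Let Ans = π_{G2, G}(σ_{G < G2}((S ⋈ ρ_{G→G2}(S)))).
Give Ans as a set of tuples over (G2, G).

ρ[G→G2]: schema becomes (B, G2); tuples unchanged.
Joining S and ρ_{G→G2}(S) on B yields {(14, 10, 10), (14, 10, 11), (14, 11, 10), (14, 11, 11), (2, 25, 25), (2, 25, 29), (2, 25, 36), (2, 29, 25), (2, 29, 29), (2, 29, 36), (2, 36, 25), (2, 36, 29), (2, 36, 36), (36, 20, 20), (36, 20, 22), (36, 22, 20), (36, 22, 22)}.
σ[G < G2]: keep tuples satisfying G < G2 → {(14, 10, 11), (2, 25, 29), (2, 25, 36), (2, 29, 36), (36, 20, 22)}
Keep only column(s) G2, G: {(11, 10), (22, 20), (29, 25), (36, 25), (36, 29)}

{(11, 10), (22, 20), (29, 25), (36, 25), (36, 29)}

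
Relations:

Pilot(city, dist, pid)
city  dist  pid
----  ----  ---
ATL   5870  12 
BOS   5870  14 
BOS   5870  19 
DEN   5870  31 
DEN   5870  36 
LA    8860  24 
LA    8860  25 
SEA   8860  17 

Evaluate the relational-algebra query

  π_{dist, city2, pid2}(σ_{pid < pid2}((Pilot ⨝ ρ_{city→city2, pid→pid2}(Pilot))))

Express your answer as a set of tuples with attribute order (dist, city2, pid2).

ρ[city→city2, pid→pid2]: schema becomes (city2, dist, pid2); tuples unchanged.
Pilot ⋈ ρ_{city→city2, pid→pid2}(Pilot) (natural join on dist): {(ATL, 5870, 12, ATL, 12), (ATL, 5870, 12, BOS, 14), (ATL, 5870, 12, BOS, 19), (ATL, 5870, 12, DEN, 31), (ATL, 5870, 12, DEN, 36), (BOS, 5870, 14, ATL, 12), (BOS, 5870, 14, BOS, 14), (BOS, 5870, 14, BOS, 19), (BOS, 5870, 14, DEN, 31), (BOS, 5870, 14, DEN, 36), (BOS, 5870, 19, ATL, 12), (BOS, 5870, 19, BOS, 14), (BOS, 5870, 19, BOS, 19), (BOS, 5870, 19, DEN, 31), (BOS, 5870, 19, DEN, 36), (DEN, 5870, 31, ATL, 12), (DEN, 5870, 31, BOS, 14), (DEN, 5870, 31, BOS, 19), (DEN, 5870, 31, DEN, 31), (DEN, 5870, 31, DEN, 36), (DEN, 5870, 36, ATL, 12), (DEN, 5870, 36, BOS, 14), (DEN, 5870, 36, BOS, 19), (DEN, 5870, 36, DEN, 31), (DEN, 5870, 36, DEN, 36), (LA, 8860, 24, LA, 24), (LA, 8860, 24, LA, 25), (LA, 8860, 24, SEA, 17), (LA, 8860, 25, LA, 24), (LA, 8860, 25, LA, 25), (LA, 8860, 25, SEA, 17), (SEA, 8860, 17, LA, 24), (SEA, 8860, 17, LA, 25), (SEA, 8860, 17, SEA, 17)}
Apply σ_{pid < pid2}; surviving tuples: {(ATL, 5870, 12, BOS, 14), (ATL, 5870, 12, BOS, 19), (ATL, 5870, 12, DEN, 31), (ATL, 5870, 12, DEN, 36), (BOS, 5870, 14, BOS, 19), (BOS, 5870, 14, DEN, 31), (BOS, 5870, 14, DEN, 36), (BOS, 5870, 19, DEN, 31), (BOS, 5870, 19, DEN, 36), (DEN, 5870, 31, DEN, 36), (LA, 8860, 24, LA, 25), (SEA, 8860, 17, LA, 24), (SEA, 8860, 17, LA, 25)}
π[dist, city2, pid2]: project onto (dist, city2, pid2) (7 duplicate(s) eliminated) → {(5870, BOS, 14), (5870, BOS, 19), (5870, DEN, 31), (5870, DEN, 36), (8860, LA, 24), (8860, LA, 25)}

{(5870, BOS, 14), (5870, BOS, 19), (5870, DEN, 31), (5870, DEN, 36), (8860, LA, 24), (8860, LA, 25)}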